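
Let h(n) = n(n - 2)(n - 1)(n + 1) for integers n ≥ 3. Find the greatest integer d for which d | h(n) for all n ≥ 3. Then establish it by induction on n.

d = 24

Computing the first values: h(3) = 24 and h(4) = 120; gcd(24, 120) = 24, so d ≤ 24.
We prove 24 | n(n - 2)(n - 1)(n + 1) for all n ≥ 3 by induction on n.
For the base case n = 3: h(3) = 24 = 24·(1), so 24 | h(3).
Inductive step: assume the claim holds for n = r, i.e. 24 | h(r). Then
h(r+1) − h(r) = (r-1)·r·(r+1)·(r+2) − (r-2)·(r-1)·r·(r+1) = (r-1)·r·(r+1)·[(r+2) − (r-2)] = 4·(r-1)·r·(r+1). The product of 3 consecutive integers is divisible by (3)! = 6, so h(r+1) − h(r) is divisible by 4·6 = 24. By the inductive hypothesis 24 | h(r), hence 24 | h(r+1).
By induction, the statement is established for all n ≥ 3.
Therefore the largest such d is 24.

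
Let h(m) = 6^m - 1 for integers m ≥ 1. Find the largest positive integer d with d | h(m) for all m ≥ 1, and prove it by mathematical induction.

Computing the first values: h(1) = 5 and h(2) = 35; gcd(5, 35) = 5, so d ≤ 5.
We prove 5 | 6^m - 1 for all m ≥ 1 by induction on m.
When m = 1: h(1) = 5 = 5·(1), so 5 | h(1).
For the inductive step, assume it holds for an arbitrary p ≥ 1, i.e. 5 | h(p). Then
6^{p+1} − 1^{p+1} = 6·6^p − 1·1^p = 6·(6^p − 1^p) + (5)·1^p. The first term is divisible by 5 by the inductive hypothesis, and the second term (5)·1^p is divisible by 5 since 5 | 5. Hence 5 | h(p+1).
This completes the induction.
Therefore the largest such d is 5.

d = 5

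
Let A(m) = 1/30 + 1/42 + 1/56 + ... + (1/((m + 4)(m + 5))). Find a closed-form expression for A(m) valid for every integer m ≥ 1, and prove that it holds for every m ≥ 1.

We claim A(m) = m/(5(m + 5)) for all m ≥ 1.
Base case (m = 1): A(1) = 1/30, and the closed form gives 1/30. They agree.
For the inductive step, assume it holds for an arbitrary r ≥ 1, so A(r) = r/(5(r + 5)).
Then A(r+1) = A(r) + (1/((r + 5)(r + 6))) = (r/(5(r + 5))) + (1/((r + 5)(r + 6))).
Simplifying, A(r+1) = (r + 1)/(5(r + 6)) = (r+1)/(5((r+1) + 5)),
which is the closed form with m = r+1.
This completes the induction.

A(m) = m/(5(m + 5))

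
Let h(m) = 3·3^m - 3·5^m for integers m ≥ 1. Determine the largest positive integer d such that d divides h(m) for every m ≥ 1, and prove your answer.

Computing the first values: h(1) = -6 and h(2) = -48; gcd(-6, -48) = 6, so d ≤ 6.
We prove 6 | 3·3^m - 3·5^m for all m ≥ 1 by induction on m.
For the base case m = 1: h(1) = -6 = 6·(-1), so 6 | h(1).
For the inductive step, assume it holds for an arbitrary i ≥ 1, i.e. 6 | h(i). Then
h(i+1) − 5·h(i) = (3·3^(i+1) - 3·5^(i+1)) − 5·(3·3^i - 3·5^i) = (3)·3^i·(3 − 5) = (-6)·3^i. Since 6 | h(i) by the inductive hypothesis, 6 | 5·h(i); and 6 | -6 since -6 = 6·-1. Therefore 6 | h(i+1).
By the principle of mathematical induction, the result holds for all m ≥ 1.
Therefore the largest such d is 6.

d = 6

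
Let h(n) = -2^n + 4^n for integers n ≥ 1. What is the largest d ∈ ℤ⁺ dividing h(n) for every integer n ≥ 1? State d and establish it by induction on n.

d = 2

Computing the first values: h(1) = 2 and h(2) = 12; gcd(2, 12) = 2, so d ≤ 2.
We prove 2 | -2^n + 4^n for all n ≥ 1 by induction on n.
When n = 1: h(1) = 2 = 2·(1), so 2 | h(1).
Inductive step: assume the claim holds for n = m, i.e. 2 | h(m). Then
4^{m+1} − 2^{m+1} = 4·4^m − 2·2^m = 4·(4^m − 2^m) + (2)·2^m. The first term is divisible by 2 by the inductive hypothesis, and the second term (2)·2^m is divisible by 2 since 2 | 2. Hence 2 | h(m+1).
Hence, by induction on n, the claim holds for every n ≥ 1.
Therefore the largest such d is 2.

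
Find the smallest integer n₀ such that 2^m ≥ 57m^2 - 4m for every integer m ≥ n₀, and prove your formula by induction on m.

At m = 13: 8192 < 9581, so the inequality fails and n₀ ≥ 14. We prove 2^m ≥ 57m^2 - 4m for all m ≥ 14.
Base step (m = 14): 2^m = 16384 and 57m^2 - 4m = 11116, so 16384 ≥ 11116.
For the inductive step, assume it holds for an arbitrary j ≥ 14, so 2^j ≥ 57j^2 - 4j.
Then 2^(j + 1) = 2·(2^j) ≥ 2·(57j^2 - 4j).
Also, for j ≥ 14 we have 2·(57j^2 - 4j) ≥ 57(j+1)^2 - 4(j+1), since 2·(57j^2 - 4j) − (57(j+1)^2 - 4(j+1)) = 57j^2 - 118j - 53, which is nonnegative for all j ≥ 14.
Combining, 2^(j + 1) ≥ 57(j+1)^2 - 4(j+1).
By the principle of mathematical induction, the result holds for all m ≥ 14.
Hence the smallest such n₀ is 14.

n₀ = 14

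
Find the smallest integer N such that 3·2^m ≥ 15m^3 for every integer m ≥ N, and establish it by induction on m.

At m = 13: 24576 < 32955, so the inequality fails and N ≥ 14. We prove 3·2^m ≥ 15m^3 for all m ≥ 14.
For the base case m = 14: 3·2^m = 49152 and 15m^3 = 41160, so 49152 ≥ 41160.
Inductive step: assume the claim holds for m = r, so 3·2^r ≥ 15r^3.
Then 3·2^(r + 1) = 2·(3·2^r) ≥ 2·(15r^3).
Also, for r ≥ 14 we have 2·(15r^3) ≥ 15(r+1)^3, since 2 ≥ (1 + 1/r)^3 for all r ≥ 14.
Combining, 3·2^(r + 1) ≥ 15(r+1)^3.
This completes the induction.
Hence the smallest such N is 14.

N = 14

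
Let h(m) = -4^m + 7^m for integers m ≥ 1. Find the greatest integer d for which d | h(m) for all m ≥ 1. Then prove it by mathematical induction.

d = 3

Computing the first values: h(1) = 3 and h(2) = 33; gcd(3, 33) = 3, so d ≤ 3.
We prove 3 | -4^m + 7^m for all m ≥ 1 by induction on m.
Base step (m = 1): h(1) = 3 = 3·(1), so 3 | h(1).
For the inductive step, assume it holds for an arbitrary r ≥ 1, i.e. 3 | h(r). Then
7^{r+1} − 4^{r+1} = 7·7^r − 4·4^r = 7·(7^r − 4^r) + (3)·4^r. The first term is divisible by 3 by the inductive hypothesis, and the second term (3)·4^r is divisible by 3 since 3 | 3. Hence 3 | h(r+1).
Hence, by induction on m, the claim holds for every m ≥ 1.
Therefore the largest such d is 3.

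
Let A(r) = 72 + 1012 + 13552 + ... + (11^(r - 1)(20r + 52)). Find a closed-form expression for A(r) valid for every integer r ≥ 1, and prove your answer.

A(r) = 11^r(2r + 5) - 5

We claim A(r) = 11^r(2r + 5) - 5 for all r ≥ 1.
For the base case r = 1: A(1) = 72, and the closed form gives 72. They agree.
For the inductive step, assume it holds for an arbitrary i ≥ 1, so A(i) = 11^i(2i + 5) - 5.
Then A(i+1) = A(i) + (11^i(20i + 72)) = (11^i(2i + 5) - 5) + (11^i(20i + 72)).
Simplifying, A(i+1) = 22·11^i·i + 77·11^i - 5 = 11^(i+1)(2(i+1) + 5) - 5,
which is the closed form with r = i+1.
By the principle of mathematical induction, the result holds for all r ≥ 1.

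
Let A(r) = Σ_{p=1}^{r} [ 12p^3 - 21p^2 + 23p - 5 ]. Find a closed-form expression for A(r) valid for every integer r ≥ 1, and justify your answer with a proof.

A(r) = r(3r^3 - r^2 + 4r + 3)

We claim A(r) = r(3r^3 - r^2 + 4r + 3) for all r ≥ 1.
Base step (r = 1): A(1) = 9, and the closed form gives 9. They agree.
Inductive step: suppose the statement holds for some p ≥ 1, so A(p) = p(3p^3 - p^2 + 4p + 3).
Then A(p+1) = A(p) + (12p^3 + 15p^2 + 17p + 9) = (p(3p^3 - p^2 + 4p + 3)) + (12p^3 + 15p^2 + 17p + 9).
Simplifying, A(p+1) = (p + 1)(3p^3 + 8p^2 + 11p + 9) = (p+1)(3(p+1)^3 - (p+1)^2 + 4(p+1) + 3),
which is the closed form with r = p+1.
By induction, the statement is established for all r ≥ 1.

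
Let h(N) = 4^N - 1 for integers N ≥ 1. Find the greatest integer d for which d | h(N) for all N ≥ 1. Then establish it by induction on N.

Computing the first values: h(1) = 3 and h(2) = 15; gcd(3, 15) = 3, so d ≤ 3.
We prove 3 | 4^N - 1 for all N ≥ 1 by induction on N.
For the base case N = 1: h(1) = 3 = 3·(1), so 3 | h(1).
For the inductive step, assume it holds for an arbitrary i ≥ 1, i.e. 3 | h(i). Then
4^{i+1} − 1^{i+1} = 4·4^i − 1·1^i = 4·(4^i − 1^i) + (3)·1^i. The first term is divisible by 3 by the inductive hypothesis, and the second term (3)·1^i is divisible by 3 since 3 | 3. Hence 3 | h(i+1).
This completes the induction.
Therefore the largest such d is 3.

d = 3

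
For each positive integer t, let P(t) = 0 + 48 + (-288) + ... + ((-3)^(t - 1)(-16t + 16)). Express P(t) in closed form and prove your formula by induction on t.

P(t) = (-3)^t(4t - 3) + 3

We claim P(t) = (-3)^t(4t - 3) + 3 for all t ≥ 1.
Base step (t = 1): P(1) = 0, and the closed form gives 0. They agree.
Suppose the result is true for t = k, so P(k) = (-3)^k(4k - 3) + 3.
Then P(k+1) = P(k) + (-16(-3)^k·k) = ((-3)^k(4k - 3) + 3) + (-16(-3)^k·k).
Simplifying, P(k+1) = -12(-3)^k·k - 3(-3)^k + 3 = (-3)^(k+1)(4(k+1) - 3) + 3,
which is the closed form with t = k+1.
This completes the induction.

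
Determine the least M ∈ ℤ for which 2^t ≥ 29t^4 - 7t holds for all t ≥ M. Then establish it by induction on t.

M = 23

At t = 22: 4194304 < 6793270, so the inequality fails and M ≥ 23. We prove 2^t ≥ 29t^4 - 7t for all t ≥ 23.
When t = 23: 2^t = 8388608 and 29t^4 - 7t = 8115228, so 8388608 ≥ 8115228.
Suppose the result is true for t = i, so 2^i ≥ 29i^4 - 7i.
Then 2^(i + 1) = 2·(2^i) ≥ 2·(29i^4 - 7i).
Also, for i ≥ 23 we have 2·(29i^4 - 7i) ≥ 29(i+1)^4 - 7(i+1), since 2·(29i^4 - 7i) − (29(i+1)^4 - 7(i+1)) = 29i^4 - 116i^3 - 174i^2 - 123i - 22, which is nonnegative for all i ≥ 23.
Combining, 2^(i + 1) ≥ 29(i+1)^4 - 7(i+1).
By the principle of mathematical induction, the result holds for all t ≥ 23.
Hence the smallest such M is 23.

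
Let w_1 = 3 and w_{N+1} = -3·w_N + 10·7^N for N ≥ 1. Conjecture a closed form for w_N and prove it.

w_N = -4(-3)^(N - 1) + 7^N

Computing the first terms: w_1 = 3, w_2 = 61, w_3 = 307. This suggests w_N = -4(-3)^(N - 1) + 7^N.
Base case (N = 1): the formula gives 3 = 3 = w_1.
Suppose the result is true for N = j, so w_j = -4(-3)^(j - 1) + 7^j.
Then w_{j+1} = -3·w_j + 10·7^j = -3·(-4(-3)^(j - 1) + 7^j) + 10·7^j = -4(-3)^j + 7^(j + 1) = -4(-3)^((j+1) - 1) + 7^(j+1),
which is the claimed formula at N = j+1.
By the principle of mathematical induction, the result holds for all N ≥ 1.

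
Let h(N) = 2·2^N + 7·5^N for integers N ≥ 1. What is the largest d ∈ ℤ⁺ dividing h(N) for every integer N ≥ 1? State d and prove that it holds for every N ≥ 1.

d = 3

Computing the first values: h(1) = 39 and h(2) = 183; gcd(39, 183) = 3, so d ≤ 3.
We prove 3 | 2·2^N + 7·5^N for all N ≥ 1 by induction on N.
Base case (N = 1): h(1) = 39 = 3·(13), so 3 | h(1).
Suppose the result is true for N = m, i.e. 3 | h(m). Then
h(m+1) − 5·h(m) = (2·2^(m+1) + 7·5^(m+1)) − 5·(2·2^m + 7·5^m) = (2)·2^m·(2 − 5) = (-6)·2^m. Since 3 | h(m) by the inductive hypothesis, 3 | 5·h(m); and 3 | -6 since -6 = 3·-2. Therefore 3 | h(m+1).
By the principle of mathematical induction, the result holds for all N ≥ 1.
Therefore the largest such d is 3.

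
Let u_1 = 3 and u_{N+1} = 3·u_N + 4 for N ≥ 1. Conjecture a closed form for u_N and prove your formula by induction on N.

u_N = 5·3^(N - 1) - 2

Computing the first terms: u_1 = 3, u_2 = 13, u_3 = 43. This suggests u_N = 5·3^(N - 1) - 2.
Base case (N = 1): the formula gives 3 = 3 = u_1.
Suppose the result is true for N = p, so u_p = 5·3^(p - 1) - 2.
Then u_{p+1} = 3·u_p + 4 = 3·(5·3^(p - 1) - 2) + 4 = 5·3^p - 2 = 5·3^((p+1) - 1) - 2,
which is the claimed formula at N = p+1.
By induction, the statement is established for all N ≥ 1.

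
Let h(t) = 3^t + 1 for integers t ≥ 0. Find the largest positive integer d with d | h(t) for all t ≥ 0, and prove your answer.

d = 2

Computing the first values: h(0) = 2 and h(1) = 4; gcd(2, 4) = 2, so d ≤ 2.
We prove 2 | 3^t + 1 for all t ≥ 0 by induction on t.
Base case (t = 0): h(0) = 2 = 2·(1), so 2 | h(0).
Inductive step: assume the claim holds for t = p, i.e. 2 | h(p). Then
h(p+1) = 3^(p+1) + 1 = 3·(3^p + 1) - 2 = 3·h(p) - 2. The first term is divisible by 2 by the inductive hypothesis, and -2 is divisible by 2. Hence 2 | h(p+1).
By the principle of mathematical induction, the result holds for all t ≥ 0.
Therefore the largest such d is 2.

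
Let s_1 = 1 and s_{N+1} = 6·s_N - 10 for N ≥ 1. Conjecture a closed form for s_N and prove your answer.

Computing the first terms: s_1 = 1, s_2 = -4, s_3 = -34. This suggests s_N = -6^(N - 1) + 2.
For the base case N = 1: the formula gives 1 = 1 = s_1.
For the inductive step, assume it holds for an arbitrary k ≥ 1, so s_k = -6^(k - 1) + 2.
Then s_{k+1} = 6·s_k - 10 = 6·(-6^(k - 1) + 2) - 10 = -6^k + 2 = -6^((k+1) - 1) + 2,
which is the claimed formula at N = k+1.
By induction, the statement is established for all N ≥ 1.

s_N = -6^(N - 1) + 2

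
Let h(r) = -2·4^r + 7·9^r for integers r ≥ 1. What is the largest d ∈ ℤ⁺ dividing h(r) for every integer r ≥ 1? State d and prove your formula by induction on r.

d = 5

Computing the first values: h(1) = 55 and h(2) = 535; gcd(55, 535) = 5, so d ≤ 5.
We prove 5 | -2·4^r + 7·9^r for all r ≥ 1 by induction on r.
For the base case r = 1: h(1) = 55 = 5·(11), so 5 | h(1).
Suppose the result is true for r = p, i.e. 5 | h(p). Then
h(p+1) − 9·h(p) = (-2·4^(p+1) + 7·9^(p+1)) − 9·(-2·4^p + 7·9^p) = (-2)·4^p·(4 − 9) = (10)·4^p. Since 5 | h(p) by the inductive hypothesis, 5 | 9·h(p); and 5 | 10 since 10 = 5·2. Therefore 5 | h(p+1).
Hence, by induction on r, the claim holds for every r ≥ 1.
Therefore the largest such d is 5.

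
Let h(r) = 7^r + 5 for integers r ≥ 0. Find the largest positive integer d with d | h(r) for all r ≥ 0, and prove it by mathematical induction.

d = 6

Computing the first values: h(0) = 6 and h(1) = 12; gcd(6, 12) = 6, so d ≤ 6.
We prove 6 | 7^r + 5 for all r ≥ 0 by induction on r.
When r = 0: h(0) = 6 = 6·(1), so 6 | h(0).
Inductive step: suppose the statement holds for some i ≥ 0, i.e. 6 | h(i). Then
h(i+1) = 7^(i+1) + 5 = 7·(7^i + 5) - 30 = 7·h(i) - 30. The first term is divisible by 6 by the inductive hypothesis, and -30 is divisible by 6. Hence 6 | h(i+1).
By the principle of mathematical induction, the result holds for all r ≥ 0.
Therefore the largest such d is 6.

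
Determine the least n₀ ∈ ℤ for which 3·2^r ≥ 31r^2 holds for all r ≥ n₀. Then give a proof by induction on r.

At r = 10: 3072 < 3100, so the inequality fails and n₀ ≥ 11. We prove 3·2^r ≥ 31r^2 for all r ≥ 11.
When r = 11: 3·2^r = 6144 and 31r^2 = 3751, so 6144 ≥ 3751.
Inductive step: suppose the statement holds for some m ≥ 11, so 3·2^m ≥ 31m^2.
Then 3·2^(m + 1) = 2·(3·2^m) ≥ 2·(31m^2).
Also, for m ≥ 11 we have 2·(31m^2) ≥ 31(m+1)^2, since 2 ≥ (1 + 1/m)^2 for all m ≥ 11.
Combining, 3·2^(m + 1) ≥ 31(m+1)^2.
By the principle of mathematical induction, the result holds for all r ≥ 11.
Hence the smallest such n₀ is 11.

n₀ = 11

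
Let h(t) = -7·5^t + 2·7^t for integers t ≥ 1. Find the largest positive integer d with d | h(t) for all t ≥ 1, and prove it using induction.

d = 7

Computing the first values: h(1) = -21 and h(2) = -77; gcd(-21, -77) = 7, so d ≤ 7.
We prove 7 | -7·5^t + 2·7^t for all t ≥ 1 by induction on t.
When t = 1: h(1) = -21 = 7·(-3), so 7 | h(1).
Inductive step: assume the claim holds for t = j, i.e. 7 | h(j). Then
h(j+1) − 7·h(j) = (-7·5^(j+1) + 2·7^(j+1)) − 7·(-7·5^j + 2·7^j) = (-7)·5^j·(5 − 7) = (14)·5^j. Since 7 | h(j) by the inductive hypothesis, 7 | 7·h(j); and 7 | 14 since 14 = 7·2. Therefore 7 | h(j+1).
This completes the induction.
Therefore the largest such d is 7.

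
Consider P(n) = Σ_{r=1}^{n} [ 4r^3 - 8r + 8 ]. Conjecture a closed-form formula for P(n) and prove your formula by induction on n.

We claim P(n) = n(n^3 + 2n^2 - 3n + 4) for all n ≥ 1.
Base case (n = 1): P(1) = 4, and the closed form gives 4. They agree.
Suppose the result is true for n = r, so P(r) = r(r^3 + 2r^2 - 3r + 4).
Then P(r+1) = P(r) + (-8r + 4(r + 1)^3) = (r(r^3 + 2r^2 - 3r + 4)) + (-8r + 4(r + 1)^3).
Simplifying, P(r+1) = (r + 1)(r^3 + 5r^2 + 4r + 4) = (r+1)((r+1)^3 + 2(r+1)^2 - 3(r+1) + 4),
which is the closed form with n = r+1.
By the principle of mathematical induction, the result holds for all n ≥ 1.

P(n) = n(n^3 + 2n^2 - 3n + 4)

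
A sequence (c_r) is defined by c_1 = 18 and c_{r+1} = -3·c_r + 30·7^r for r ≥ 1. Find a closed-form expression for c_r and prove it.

Computing the first terms: c_1 = 18, c_2 = 156, c_3 = 1002. This suggests c_r = (-3)^r + 3·7^r.
When r = 1: the formula gives 18 = 18 = c_1.
Suppose the result is true for r = p, so c_p = (-3)^p + 3·7^p.
Then c_{p+1} = -3·c_p + 30·7^p = -3·((-3)^p + 3·7^p) + 30·7^p = (-3)^(p + 1) + 3·7^(p + 1),
which is the claimed formula at r = p+1.
This completes the induction.

c_r = (-3)^r + 3·7^r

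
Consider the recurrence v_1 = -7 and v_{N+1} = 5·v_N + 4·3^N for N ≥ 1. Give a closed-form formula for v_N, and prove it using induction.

v_N = -2·3^N - 5^(N - 1)

Computing the first terms: v_1 = -7, v_2 = -23, v_3 = -79. This suggests v_N = -2·3^N - 5^(N - 1).
For the base case N = 1: the formula gives -7 = -7 = v_1.
For the inductive step, assume it holds for an arbitrary i ≥ 1, so v_i = -2·3^i - 5^(i - 1).
Then v_{i+1} = 5·v_i + 4·3^i = 5·(-2·3^i - 5^(i - 1)) + 4·3^i = -2·3^(i + 1) - 5^i = -2·3^(i+1) - 5^((i+1) - 1),
which is the claimed formula at N = i+1.
By the principle of mathematical induction, the result holds for all N ≥ 1.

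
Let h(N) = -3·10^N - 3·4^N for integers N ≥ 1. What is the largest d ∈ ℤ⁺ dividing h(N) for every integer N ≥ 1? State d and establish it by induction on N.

d = 6

Computing the first values: h(1) = -42 and h(2) = -348; gcd(-42, -348) = 6, so d ≤ 6.
We prove 6 | -3·10^N - 3·4^N for all N ≥ 1 by induction on N.
Base case (N = 1): h(1) = -42 = 6·(-7), so 6 | h(1).
Suppose the result is true for N = i, i.e. 6 | h(i). Then
h(i+1) − 10·h(i) = (-3·10^(i+1) - 3·4^(i+1)) − 10·(-3·10^i - 3·4^i) = (-3)·4^i·(4 − 10) = (18)·4^i. Since 6 | h(i) by the inductive hypothesis, 6 | 10·h(i); and 6 | 18 since 18 = 6·3. Therefore 6 | h(i+1).
Hence, by induction on N, the claim holds for every N ≥ 1.
Therefore the largest such d is 6.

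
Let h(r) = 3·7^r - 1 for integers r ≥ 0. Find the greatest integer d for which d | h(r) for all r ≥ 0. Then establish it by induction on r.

d = 2

Computing the first values: h(0) = 2 and h(1) = 20; gcd(2, 20) = 2, so d ≤ 2.
We prove 2 | 3·7^r - 1 for all r ≥ 0 by induction on r.
Base step (r = 0): h(0) = 2 = 2·(1), so 2 | h(0).
Inductive step: suppose the statement holds for some p ≥ 0, i.e. 2 | h(p). Then
h(p+1) = 3·7^(p+1) - 1 = 7·(3·7^p - 1) + 6 = 7·h(p) + 6. The first term is divisible by 2 by the inductive hypothesis, and 6 is divisible by 2. Hence 2 | h(p+1).
By induction, the statement is established for all r ≥ 0.
Therefore the largest such d is 2.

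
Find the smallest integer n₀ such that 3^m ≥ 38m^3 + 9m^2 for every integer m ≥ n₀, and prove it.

At m = 9: 19683 < 28431, so the inequality fails and n₀ ≥ 10. We prove 3^m ≥ 38m^3 + 9m^2 for all m ≥ 10.
Base case (m = 10): 3^m = 59049 and 38m^3 + 9m^2 = 38900, so 59049 ≥ 38900.
Inductive step: suppose the statement holds for some i ≥ 10, so 3^i ≥ 38i^3 + 9i^2.
Then 3^(i + 1) = 3·(3^i) ≥ 3·(38i^3 + 9i^2).
Also, for i ≥ 10 we have 3·(38i^3 + 9i^2) ≥ 38(i+1)^3 + 9(i+1)^2, since 3·(38i^3 + 9i^2) − (38(i+1)^3 + 9(i+1)^2) = 76i^3 - 96i^2 - 132i - 47, which is nonnegative for all i ≥ 10.
Combining, 3^(i + 1) ≥ 38(i+1)^3 + 9(i+1)^2.
Hence, by induction on m, the claim holds for every m ≥ 10.
Hence the smallest such n₀ is 10.

n₀ = 10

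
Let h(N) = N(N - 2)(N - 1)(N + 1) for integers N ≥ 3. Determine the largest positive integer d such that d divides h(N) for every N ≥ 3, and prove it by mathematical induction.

Computing the first values: h(3) = 24 and h(4) = 120; gcd(24, 120) = 24, so d ≤ 24.
We prove 24 | N(N - 2)(N - 1)(N + 1) for all N ≥ 3 by induction on N.
Base case (N = 3): h(3) = 24 = 24·(1), so 24 | h(3).
Inductive step: assume the claim holds for N = k, i.e. 24 | h(k). Then
h(k+1) − h(k) = (k-1)·k·(k+1)·(k+2) − (k-2)·(k-1)·k·(k+1) = (k-1)·k·(k+1)·[(k+2) − (k-2)] = 4·(k-1)·k·(k+1). The product of 3 consecutive integers is divisible by (3)! = 6, so h(k+1) − h(k) is divisible by 4·6 = 24. By the inductive hypothesis 24 | h(k), hence 24 | h(k+1).
This completes the induction.
Therefore the largest such d is 24.

d = 24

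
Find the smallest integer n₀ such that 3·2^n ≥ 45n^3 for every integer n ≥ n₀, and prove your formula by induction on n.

At n = 15: 98304 < 151875, so the inequality fails and n₀ ≥ 16. We prove 3·2^n ≥ 45n^3 for all n ≥ 16.
Base step (n = 16): 3·2^n = 196608 and 45n^3 = 184320, so 196608 ≥ 184320.
Inductive step: assume the claim holds for n = r, so 3·2^r ≥ 45r^3.
Then 3·2^(r + 1) = 2·(3·2^r) ≥ 2·(45r^3).
Also, for r ≥ 16 we have 2·(45r^3) ≥ 45(r+1)^3, since 2 ≥ (1 + 1/r)^3 for all r ≥ 16.
Combining, 3·2^(r + 1) ≥ 45(r+1)^3.
By induction, the statement is established for all n ≥ 16.
Hence the smallest such n₀ is 16.

n₀ = 16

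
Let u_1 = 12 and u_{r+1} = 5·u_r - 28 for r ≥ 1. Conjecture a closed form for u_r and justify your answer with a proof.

Computing the first terms: u_1 = 12, u_2 = 32, u_3 = 132. This suggests u_r = 5^r + 7.
Base case (r = 1): the formula gives 12 = 12 = u_1.
Inductive step: assume the claim holds for r = i, so u_i = 5^i + 7.
Then u_{i+1} = 5·u_i - 28 = 5·(5^i + 7) - 28 = 5^(i + 1) + 7,
which is the claimed formula at r = i+1.
By the principle of mathematical induction, the result holds for all r ≥ 1.

u_r = 5^r + 7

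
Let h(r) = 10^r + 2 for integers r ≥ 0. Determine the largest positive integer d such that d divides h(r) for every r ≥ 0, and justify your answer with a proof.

d = 3

Computing the first values: h(0) = 3 and h(1) = 12; gcd(3, 12) = 3, so d ≤ 3.
We prove 3 | 10^r + 2 for all r ≥ 0 by induction on r.
Base step (r = 0): h(0) = 3 = 3·(1), so 3 | h(0).
Suppose the result is true for r = m, i.e. 3 | h(m). Then
h(m+1) = 10^(m+1) + 2 = 10·(10^m + 2) - 18 = 10·h(m) - 18. The first term is divisible by 3 by the inductive hypothesis, and -18 is divisible by 3. Hence 3 | h(m+1).
By the principle of mathematical induction, the result holds for all r ≥ 0.
Therefore the largest such d is 3.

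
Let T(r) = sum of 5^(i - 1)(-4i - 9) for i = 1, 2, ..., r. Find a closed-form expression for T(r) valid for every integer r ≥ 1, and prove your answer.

We claim T(r) = -5^r(r + 2) + 2 for all r ≥ 1.
When r = 1: T(1) = -13, and the closed form gives -13. They agree.
For the inductive step, assume it holds for an arbitrary i ≥ 1, so T(i) = -5^i(i + 2) + 2.
Then T(i+1) = T(i) + (5^i(-4i - 13)) = (-5^i(i + 2) + 2) + (5^i(-4i - 13)).
Simplifying, T(i+1) = -5·5^i·i - 15·5^i + 2 = -5^(i+1)((i+1) + 2) + 2,
which is the closed form with r = i+1.
This completes the induction.

T(r) = -5^r(r + 2) + 2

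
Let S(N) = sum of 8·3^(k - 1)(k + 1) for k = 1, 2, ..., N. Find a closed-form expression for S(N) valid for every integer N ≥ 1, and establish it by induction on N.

S(N) = 2·3^N(2N + 1) - 2

We claim S(N) = 2·3^N(2N + 1) - 2 for all N ≥ 1.
Base step (N = 1): S(1) = 16, and the closed form gives 16. They agree.
Inductive step: assume the claim holds for N = k, so S(k) = 2·3^k(2k + 1) - 2.
Then S(k+1) = S(k) + (8·3^k(k + 2)) = (2·3^k(2k + 1) - 2) + (8·3^k(k + 2)).
Simplifying, S(k+1) = 12·3^k·k + 18·3^k - 2 = 2·3^(k+1)(2(k+1) + 1) - 2,
which is the closed form with N = k+1.
Hence, by induction on N, the claim holds for every N ≥ 1.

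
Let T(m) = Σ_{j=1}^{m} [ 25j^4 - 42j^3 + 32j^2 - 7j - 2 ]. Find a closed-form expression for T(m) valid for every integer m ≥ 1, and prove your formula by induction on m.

T(m) = m(5m^4 + 2m^3 - 2m^2 + 2m - 1)

We claim T(m) = m(5m^4 + 2m^3 - 2m^2 + 2m - 1) for all m ≥ 1.
Base case (m = 1): T(1) = 6, and the closed form gives 6. They agree.
Inductive step: assume the claim holds for m = j, so T(j) = j(5j^4 + 2j^3 - 2j^2 + 2j - 1).
Then T(j+1) = T(j) + (25j^4 + 58j^3 + 56j^2 + 31j + 6) = (j(5j^4 + 2j^3 - 2j^2 + 2j - 1)) + (25j^4 + 58j^3 + 56j^2 + 31j + 6).
Simplifying, T(j+1) = (j + 1)(5j^4 + 22j^3 + 34j^2 + 24j + 6) = (j+1)(5(j+1)^4 + 2(j+1)^3 - 2(j+1)^2 + 2(j+1) - 1),
which is the closed form with m = j+1.
By induction, the statement is established for all m ≥ 1.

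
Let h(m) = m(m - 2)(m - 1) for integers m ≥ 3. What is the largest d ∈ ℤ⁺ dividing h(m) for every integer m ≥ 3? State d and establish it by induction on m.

Computing the first values: h(3) = 6 and h(4) = 24; gcd(6, 24) = 6, so d ≤ 6.
We prove 6 | m(m - 2)(m - 1) for all m ≥ 3 by induction on m.
Base case (m = 3): h(3) = 6 = 6·(1), so 6 | h(3).
For the inductive step, assume it holds for an arbitrary k ≥ 3, i.e. 6 | h(k). Then
h(k+1) − h(k) = (k-1)·k·(k+1) − (k-2)·(k-1)·k = (k-1)·k·[(k+1) − (k-2)] = 3·(k-1)·k. The product of 2 consecutive integers is divisible by (2)! = 2, so h(k+1) − h(k) is divisible by 3·2 = 6. By the inductive hypothesis 6 | h(k), hence 6 | h(k+1).
Hence, by induction on m, the claim holds for every m ≥ 3.
Therefore the largest such d is 6.

d = 6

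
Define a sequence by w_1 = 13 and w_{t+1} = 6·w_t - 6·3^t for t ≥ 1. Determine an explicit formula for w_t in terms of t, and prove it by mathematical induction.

Computing the first terms: w_1 = 13, w_2 = 60, w_3 = 306. This suggests w_t = 2·3^t + 7·6^(t - 1).
Base step (t = 1): the formula gives 13 = 13 = w_1.
Inductive step: assume the claim holds for t = r, so w_r = 2·3^r + 7·6^(r - 1).
Then w_{r+1} = 6·w_r - 6·3^r = 6·(2·3^r + 7·6^(r - 1)) - 6·3^r = 2·3^(r + 1) + 7·6^r = 2·3^(r+1) + 7·6^((r+1) - 1),
which is the claimed formula at t = r+1.
This completes the induction.

w_t = 2·3^t + 7·6^(t - 1)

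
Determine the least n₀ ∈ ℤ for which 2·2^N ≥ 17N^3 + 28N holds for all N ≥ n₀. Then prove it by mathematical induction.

At N = 14: 32768 < 47040, so the inequality fails and n₀ ≥ 15. We prove 2·2^N ≥ 17N^3 + 28N for all N ≥ 15.
For the base case N = 15: 2·2^N = 65536 and 17N^3 + 28N = 57795, so 65536 ≥ 57795.
Inductive step: assume the claim holds for N = k, so 2·2^k ≥ 17k^3 + 28k.
Then 2·2^(k + 1) = 2·(2·2^k) ≥ 2·(17k^3 + 28k).
Also, for k ≥ 15 we have 2·(17k^3 + 28k) ≥ 17(k+1)^3 + 28(k+1), since 2·(17k^3 + 28k) − (17(k+1)^3 + 28(k+1)) = 17k^3 - 51k^2 - 23k - 45, which is nonnegative for all k ≥ 15.
Combining, 2·2^(k + 1) ≥ 17(k+1)^3 + 28(k+1).
This completes the induction.
Hence the smallest such n₀ is 15.

n₀ = 15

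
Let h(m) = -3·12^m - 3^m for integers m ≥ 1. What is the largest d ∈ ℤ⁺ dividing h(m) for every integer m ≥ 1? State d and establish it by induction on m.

d = 3

Computing the first values: h(1) = -39 and h(2) = -441; gcd(-39, -441) = 3, so d ≤ 3.
We prove 3 | -3·12^m - 3^m for all m ≥ 1 by induction on m.
For the base case m = 1: h(1) = -39 = 3·(-13), so 3 | h(1).
For the inductive step, assume it holds for an arbitrary j ≥ 1, i.e. 3 | h(j). Then
h(j+1) − 12·h(j) = (-3·12^(j+1) - 3^(j+1)) − 12·(-3·12^j - 3^j) = (-1)·3^j·(3 − 12) = (9)·3^j. Since 3 | h(j) by the inductive hypothesis, 3 | 12·h(j); and 3 | 9 since 9 = 3·3. Therefore 3 | h(j+1).
By induction, the statement is established for all m ≥ 1.
Therefore the largest such d is 3.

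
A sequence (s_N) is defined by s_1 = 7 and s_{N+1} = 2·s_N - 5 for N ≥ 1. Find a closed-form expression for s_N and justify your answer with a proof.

Computing the first terms: s_1 = 7, s_2 = 9, s_3 = 13. This suggests s_N = 2^N + 5.
Base case (N = 1): the formula gives 7 = 7 = s_1.
Inductive step: suppose the statement holds for some k ≥ 1, so s_k = 2^k + 5.
Then s_{k+1} = 2·s_k - 5 = 2·(2^k + 5) - 5 = 2^(k + 1) + 5,
which is the claimed formula at N = k+1.
By induction, the statement is established for all N ≥ 1.

s_N = 2^N + 5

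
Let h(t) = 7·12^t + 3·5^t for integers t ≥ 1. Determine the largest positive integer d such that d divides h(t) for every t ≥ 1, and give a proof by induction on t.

d = 3

Computing the first values: h(1) = 99 and h(2) = 1083; gcd(99, 1083) = 3, so d ≤ 3.
We prove 3 | 7·12^t + 3·5^t for all t ≥ 1 by induction on t.
Base case (t = 1): h(1) = 99 = 3·(33), so 3 | h(1).
Suppose the result is true for t = r, i.e. 3 | h(r). Then
h(r+1) − 12·h(r) = (7·12^(r+1) + 3·5^(r+1)) − 12·(7·12^r + 3·5^r) = (3)·5^r·(5 − 12) = (-21)·5^r. Since 3 | h(r) by the inductive hypothesis, 3 | 12·h(r); and 3 | -21 since -21 = 3·-7. Therefore 3 | h(r+1).
This completes the induction.
Therefore the largest such d is 3.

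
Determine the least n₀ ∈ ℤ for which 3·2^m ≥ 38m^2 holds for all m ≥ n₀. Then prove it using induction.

n₀ = 11

At m = 10: 3072 < 3800, so the inequality fails and n₀ ≥ 11. We prove 3·2^m ≥ 38m^2 for all m ≥ 11.
When m = 11: 3·2^m = 6144 and 38m^2 = 4598, so 6144 ≥ 4598.
For the inductive step, assume it holds for an arbitrary r ≥ 11, so 3·2^r ≥ 38r^2.
Then 3·2^(r + 1) = 2·(3·2^r) ≥ 2·(38r^2).
Also, for r ≥ 11 we have 2·(38r^2) ≥ 38(r+1)^2, since 2 ≥ (1 + 1/r)^2 for all r ≥ 11.
Combining, 3·2^(r + 1) ≥ 38(r+1)^2.
By induction, the statement is established for all m ≥ 11.
Hence the smallest such n₀ is 11.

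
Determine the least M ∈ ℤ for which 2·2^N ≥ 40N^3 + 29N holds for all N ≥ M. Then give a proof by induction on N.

At N = 16: 131072 < 164304, so the inequality fails and M ≥ 17. We prove 2·2^N ≥ 40N^3 + 29N for all N ≥ 17.
When N = 17: 2·2^N = 262144 and 40N^3 + 29N = 197013, so 262144 ≥ 197013.
For the inductive step, assume it holds for an arbitrary p ≥ 17, so 2·2^p ≥ 40p^3 + 29p.
Then 2·2^(p + 1) = 2·(2·2^p) ≥ 2·(40p^3 + 29p).
Also, for p ≥ 17 we have 2·(40p^3 + 29p) ≥ 40(p+1)^3 + 29(p+1), since 2·(40p^3 + 29p) − (40(p+1)^3 + 29(p+1)) = 40p^3 - 120p^2 - 91p - 69, which is nonnegative for all p ≥ 17.
Combining, 2·2^(p + 1) ≥ 40(p+1)^3 + 29(p+1).
This completes the induction.
Hence the smallest such M is 17.

M = 17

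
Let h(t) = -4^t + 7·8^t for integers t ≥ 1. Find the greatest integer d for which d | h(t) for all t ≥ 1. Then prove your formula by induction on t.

Computing the first values: h(1) = 52 and h(2) = 432; gcd(52, 432) = 4, so d ≤ 4.
We prove 4 | -4^t + 7·8^t for all t ≥ 1 by induction on t.
For the base case t = 1: h(1) = 52 = 4·(13), so 4 | h(1).
Inductive step: suppose the statement holds for some p ≥ 1, i.e. 4 | h(p). Then
h(p+1) − 8·h(p) = (-4^(p+1) + 7·8^(p+1)) − 8·(-4^p + 7·8^p) = (-1)·4^p·(4 − 8) = (4)·4^p. Since 4 | h(p) by the inductive hypothesis, 4 | 8·h(p); and 4 | 4 since 4 = 4·1. Therefore 4 | h(p+1).
Hence, by induction on t, the claim holds for every t ≥ 1.
Therefore the largest such d is 4.

d = 4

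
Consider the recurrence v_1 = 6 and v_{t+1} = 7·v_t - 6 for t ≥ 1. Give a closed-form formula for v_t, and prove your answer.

v_t = 5·7^(t - 1) + 1

Computing the first terms: v_1 = 6, v_2 = 36, v_3 = 246. This suggests v_t = 5·7^(t - 1) + 1.
Base step (t = 1): the formula gives 6 = 6 = v_1.
Inductive step: assume the claim holds for t = i, so v_i = 5·7^(i - 1) + 1.
Then v_{i+1} = 7·v_i - 6 = 7·(5·7^(i - 1) + 1) - 6 = 5·7^i + 1 = 5·7^((i+1) - 1) + 1,
which is the claimed formula at t = i+1.
This completes the induction.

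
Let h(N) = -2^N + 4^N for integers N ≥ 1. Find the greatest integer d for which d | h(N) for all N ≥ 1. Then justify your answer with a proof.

Computing the first values: h(1) = 2 and h(2) = 12; gcd(2, 12) = 2, so d ≤ 2.
We prove 2 | -2^N + 4^N for all N ≥ 1 by induction on N.
Base case (N = 1): h(1) = 2 = 2·(1), so 2 | h(1).
Inductive step: assume the claim holds for N = j, i.e. 2 | h(j). Then
4^{j+1} − 2^{j+1} = 4·4^j − 2·2^j = 4·(4^j − 2^j) + (2)·2^j. The first term is divisible by 2 by the inductive hypothesis, and the second term (2)·2^j is divisible by 2 since 2 | 2. Hence 2 | h(j+1).
By the principle of mathematical induction, the result holds for all N ≥ 1.
Therefore the largest such d is 2.

d = 2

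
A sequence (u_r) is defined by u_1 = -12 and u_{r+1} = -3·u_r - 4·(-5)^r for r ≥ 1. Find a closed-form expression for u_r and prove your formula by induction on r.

u_r = -2(-3)^(r - 1) + 2(-5)^r

Computing the first terms: u_1 = -12, u_2 = 56, u_3 = -268. This suggests u_r = -2(-3)^(r - 1) + 2(-5)^r.
For the base case r = 1: the formula gives -12 = -12 = u_1.
Inductive step: suppose the statement holds for some m ≥ 1, so u_m = -2(-3)^(m - 1) + 2(-5)^m.
Then u_{m+1} = -3·u_m - 4·(-5)^m = -3·(-2(-3)^(m - 1) + 2(-5)^m) - 4·(-5)^m = -2(-3)^m + 2(-5)^(m + 1) = -2(-3)^((m+1) - 1) + 2(-5)^(m+1),
which is the claimed formula at r = m+1.
Hence, by induction on r, the claim holds for every r ≥ 1.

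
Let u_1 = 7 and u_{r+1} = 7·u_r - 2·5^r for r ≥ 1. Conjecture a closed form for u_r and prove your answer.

u_r = 5^r + 2·7^(r - 1)

Computing the first terms: u_1 = 7, u_2 = 39, u_3 = 223. This suggests u_r = 5^r + 2·7^(r - 1).
For the base case r = 1: the formula gives 7 = 7 = u_1.
Suppose the result is true for r = j, so u_j = 5^j + 2·7^(j - 1).
Then u_{j+1} = 7·u_j - 2·5^j = 7·(5^j + 2·7^(j - 1)) - 2·5^j = 5^(j + 1) + 2·7^j = 5^(j+1) + 2·7^((j+1) - 1),
which is the claimed formula at r = j+1.
Hence, by induction on r, the claim holds for every r ≥ 1.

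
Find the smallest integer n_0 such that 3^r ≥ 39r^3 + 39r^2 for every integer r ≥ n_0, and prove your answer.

n_0 = 10

At r = 9: 19683 < 31590, so the inequality fails and n_0 ≥ 10. We prove 3^r ≥ 39r^3 + 39r^2 for all r ≥ 10.
When r = 10: 3^r = 59049 and 39r^3 + 39r^2 = 42900, so 59049 ≥ 42900.
Inductive step: assume the claim holds for r = i, so 3^i ≥ 39i^3 + 39i^2.
Then 3^(i + 1) = 3·(3^i) ≥ 3·(39i^3 + 39i^2).
Also, for i ≥ 10 we have 3·(39i^3 + 39i^2) ≥ 39(i+1)^3 + 39(i+1)^2, since 3·(39i^3 + 39i^2) − (39(i+1)^3 + 39(i+1)^2) = 78i^3 - 39i^2 - 195i - 78, which is nonnegative for all i ≥ 10.
Combining, 3^(i + 1) ≥ 39(i+1)^3 + 39(i+1)^2.
Hence, by induction on r, the claim holds for every r ≥ 10.
Hence the smallest such n_0 is 10.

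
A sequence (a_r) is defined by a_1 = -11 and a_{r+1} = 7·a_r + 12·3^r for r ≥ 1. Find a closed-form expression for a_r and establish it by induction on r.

a_r = -3^(r + 1) - 2·7^(r - 1)

Computing the first terms: a_1 = -11, a_2 = -41, a_3 = -179. This suggests a_r = -3^(r + 1) - 2·7^(r - 1).
Base case (r = 1): the formula gives -11 = -11 = a_1.
Suppose the result is true for r = i, so a_i = -3^(i + 1) - 2·7^(i - 1).
Then a_{i+1} = 7·a_i + 12·3^i = 7·(-3^(i + 1) - 2·7^(i - 1)) + 12·3^i = -3^(i + 2) - 2·7^i = -3^((i+1) + 1) - 2·7^((i+1) - 1),
which is the claimed formula at r = i+1.
By induction, the statement is established for all r ≥ 1.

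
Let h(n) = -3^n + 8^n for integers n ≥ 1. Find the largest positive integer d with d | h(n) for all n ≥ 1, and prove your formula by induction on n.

d = 5

Computing the first values: h(1) = 5 and h(2) = 55; gcd(5, 55) = 5, so d ≤ 5.
We prove 5 | -3^n + 8^n for all n ≥ 1 by induction on n.
Base case (n = 1): h(1) = 5 = 5·(1), so 5 | h(1).
Inductive step: suppose the statement holds for some j ≥ 1, i.e. 5 | h(j). Then
8^{j+1} − 3^{j+1} = 8·8^j − 3·3^j = 8·(8^j − 3^j) + (5)·3^j. The first term is divisible by 5 by the inductive hypothesis, and the second term (5)·3^j is divisible by 5 since 5 | 5. Hence 5 | h(j+1).
By the principle of mathematical induction, the result holds for all n ≥ 1.
Therefore the largest such d is 5.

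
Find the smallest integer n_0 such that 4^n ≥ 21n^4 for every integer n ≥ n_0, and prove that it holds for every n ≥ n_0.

n_0 = 9

At n = 8: 65536 < 86016, so the inequality fails and n_0 ≥ 9. We prove 4^n ≥ 21n^4 for all n ≥ 9.
When n = 9: 4^n = 262144 and 21n^4 = 137781, so 262144 ≥ 137781.
For the inductive step, assume it holds for an arbitrary r ≥ 9, so 4^r ≥ 21r^4.
Then 4^(r + 1) = 4·(4^r) ≥ 4·(21r^4).
Also, for r ≥ 9 we have 4·(21r^4) ≥ 21(r+1)^4, since 4 ≥ (1 + 1/r)^4 for all r ≥ 9.
Combining, 4^(r + 1) ≥ 21(r+1)^4.
By the principle of mathematical induction, the result holds for all n ≥ 9.
Hence the smallest such n_0 is 9.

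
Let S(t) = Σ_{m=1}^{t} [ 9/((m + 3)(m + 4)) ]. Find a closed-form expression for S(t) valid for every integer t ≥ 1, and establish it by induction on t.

S(t) = 9t/(4(t + 4))

We claim S(t) = 9t/(4(t + 4)) for all t ≥ 1.
Base step (t = 1): S(1) = 9/20, and the closed form gives 9/20. They agree.
Suppose the result is true for t = m, so S(m) = 9m/(4(m + 4)).
Then S(m+1) = S(m) + (9/((m + 4)(m + 5))) = (9m/(4(m + 4))) + (9/((m + 4)(m + 5))).
Simplifying, S(m+1) = 9(m + 1)/(4(m + 5)) = 9(m+1)/(4((m+1) + 4)),
which is the closed form with t = m+1.
By induction, the statement is established for all t ≥ 1.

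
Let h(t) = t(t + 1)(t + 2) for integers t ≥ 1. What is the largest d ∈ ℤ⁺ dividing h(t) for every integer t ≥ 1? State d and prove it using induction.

Computing the first values: h(1) = 6 and h(2) = 24; gcd(6, 24) = 6, so d ≤ 6.
We prove 6 | t(t + 1)(t + 2) for all t ≥ 1 by induction on t.
For the base case t = 1: h(1) = 6 = 6·(1), so 6 | h(1).
Suppose the result is true for t = p, i.e. 6 | h(p). Then
h(p+1) − h(p) = (p+1)·(p+2)·(p+3) − p·(p+1)·(p+2) = (p+1)·(p+2)·[(p+3) − p] = 3·(p+1)·(p+2). The product of 2 consecutive integers is divisible by (2)! = 2, so h(p+1) − h(p) is divisible by 3·2 = 6. By the inductive hypothesis 6 | h(p), hence 6 | h(p+1).
This completes the induction.
Therefore the largest such d is 6.

d = 6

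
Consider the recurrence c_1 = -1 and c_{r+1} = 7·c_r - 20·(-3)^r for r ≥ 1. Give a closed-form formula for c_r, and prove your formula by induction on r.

Computing the first terms: c_1 = -1, c_2 = 53, c_3 = 191. This suggests c_r = 2(-3)^r + 5·7^(r - 1).
Base case (r = 1): the formula gives -1 = -1 = c_1.
For the inductive step, assume it holds for an arbitrary k ≥ 1, so c_k = 2(-3)^k + 5·7^(k - 1).
Then c_{k+1} = 7·c_k - 20·(-3)^k = 7·(2(-3)^k + 5·7^(k - 1)) - 20·(-3)^k = 2(-3)^(k + 1) + 5·7^k = 2(-3)^(k+1) + 5·7^((k+1) - 1),
which is the claimed formula at r = k+1.
By induction, the statement is established for all r ≥ 1.

c_r = 2(-3)^r + 5·7^(r - 1)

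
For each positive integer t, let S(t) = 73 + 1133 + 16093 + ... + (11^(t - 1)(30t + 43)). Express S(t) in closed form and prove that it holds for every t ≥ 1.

We claim S(t) = 11^t(3t + 4) - 4 for all t ≥ 1.
When t = 1: S(1) = 73, and the closed form gives 73. They agree.
Inductive step: assume the claim holds for t = p, so S(p) = 11^p(3p + 4) - 4.
Then S(p+1) = S(p) + (11^p(30p + 73)) = (11^p(3p + 4) - 4) + (11^p(30p + 73)).
Simplifying, S(p+1) = 33·11^p·p + 77·11^p - 4 = 11^(p+1)(3(p+1) + 4) - 4,
which is the closed form with t = p+1.
By induction, the statement is established for all t ≥ 1.

S(t) = 11^t(3t + 4) - 4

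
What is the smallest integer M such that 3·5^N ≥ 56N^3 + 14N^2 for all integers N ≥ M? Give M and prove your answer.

At N = 4: 1875 < 3808, so the inequality fails and M ≥ 5. We prove 3·5^N ≥ 56N^3 + 14N^2 for all N ≥ 5.
Base case (N = 5): 3·5^N = 9375 and 56N^3 + 14N^2 = 7350, so 9375 ≥ 7350.
Inductive step: suppose the statement holds for some i ≥ 5, so 3·5^i ≥ 56i^3 + 14i^2.
Then 3·5^(i + 1) = 5·(3·5^i) ≥ 5·(56i^3 + 14i^2).
Also, for i ≥ 5 we have 5·(56i^3 + 14i^2) ≥ 56(i+1)^3 + 14(i+1)^2, since 5·(56i^3 + 14i^2) − (56(i+1)^3 + 14(i+1)^2) = 224i^3 - 112i^2 - 196i - 70, which is nonnegative for all i ≥ 5.
Combining, 3·5^(i + 1) ≥ 56(i+1)^3 + 14(i+1)^2.
By induction, the statement is established for all N ≥ 5.
Hence the smallest such M is 5.

M = 5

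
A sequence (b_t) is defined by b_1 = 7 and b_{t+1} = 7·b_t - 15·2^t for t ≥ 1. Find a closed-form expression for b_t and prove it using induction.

b_t = 3·2^t + 7^(t - 1)

Computing the first terms: b_1 = 7, b_2 = 19, b_3 = 73. This suggests b_t = 3·2^t + 7^(t - 1).
Base case (t = 1): the formula gives 7 = 7 = b_1.
For the inductive step, assume it holds for an arbitrary i ≥ 1, so b_i = 3·2^i + 7^(i - 1).
Then b_{i+1} = 7·b_i - 15·2^i = 7·(3·2^i + 7^(i - 1)) - 15·2^i = 3·2^(i + 1) + 7^i = 3·2^(i+1) + 7^((i+1) - 1),
which is the claimed formula at t = i+1.
This completes the induction.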